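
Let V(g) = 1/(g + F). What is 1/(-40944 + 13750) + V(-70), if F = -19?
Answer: -27283/2420266 ≈ -0.011273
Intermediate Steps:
V(g) = 1/(-19 + g) (V(g) = 1/(g - 19) = 1/(-19 + g))
1/(-40944 + 13750) + V(-70) = 1/(-40944 + 13750) + 1/(-19 - 70) = 1/(-27194) + 1/(-89) = -1/27194 - 1/89 = -27283/2420266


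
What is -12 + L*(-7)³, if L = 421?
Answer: -144415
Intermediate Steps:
-12 + L*(-7)³ = -12 + 421*(-7)³ = -12 + 421*(-343) = -12 - 144403 = -144415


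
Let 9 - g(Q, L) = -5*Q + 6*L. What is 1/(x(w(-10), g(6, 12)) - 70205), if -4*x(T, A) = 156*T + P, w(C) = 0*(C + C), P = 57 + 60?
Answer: -4/280937 ≈ -1.4238e-5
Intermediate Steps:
P = 117
w(C) = 0 (w(C) = 0*(2*C) = 0)
g(Q, L) = 9 - 6*L + 5*Q (g(Q, L) = 9 - (-5*Q + 6*L) = 9 + (-6*L + 5*Q) = 9 - 6*L + 5*Q)
x(T, A) = -117/4 - 39*T (x(T, A) = -(156*T + 117)/4 = -(117 + 156*T)/4 = -117/4 - 39*T)
1/(x(w(-10), g(6, 12)) - 70205) = 1/((-117/4 - 39*0) - 70205) = 1/((-117/4 + 0) - 70205) = 1/(-117/4 - 70205) = 1/(-280937/4) = -4/280937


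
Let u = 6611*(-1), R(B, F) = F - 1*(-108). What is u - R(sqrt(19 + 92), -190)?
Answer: -6529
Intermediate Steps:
R(B, F) = 108 + F (R(B, F) = F + 108 = 108 + F)
u = -6611
u - R(sqrt(19 + 92), -190) = -6611 - (108 - 190) = -6611 - 1*(-82) = -6611 + 82 = -6529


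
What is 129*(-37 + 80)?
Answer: 5547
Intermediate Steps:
129*(-37 + 80) = 129*43 = 5547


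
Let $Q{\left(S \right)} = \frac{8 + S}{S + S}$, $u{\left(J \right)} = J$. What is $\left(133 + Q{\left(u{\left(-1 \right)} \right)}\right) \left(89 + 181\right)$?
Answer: $34965$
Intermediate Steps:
$Q{\left(S \right)} = \frac{8 + S}{2 S}$
$\left(133 + Q{\left(u{\left(-1 \right)} \right)}\right) \left(89 + 181\right) = \left(133 + \frac{8 - 1}{2 \left(-1\right)}\right) \left(89 + 181\right) = \left(133 + \frac{1}{2} \left(-1\right) 7\right) 270 = \left(133 - \frac{7}{2}\right) 270 = \frac{259}{2} \cdot 270 = 34965$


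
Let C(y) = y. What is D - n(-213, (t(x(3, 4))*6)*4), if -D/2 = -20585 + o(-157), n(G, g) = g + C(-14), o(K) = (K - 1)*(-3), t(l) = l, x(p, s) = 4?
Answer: 40140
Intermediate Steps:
o(K) = 3 - 3*K (o(K) = (-1 + K)*(-3) = 3 - 3*K)
n(G, g) = -14 + g (n(G, g) = g - 14 = -14 + g)
D = 40222 (D = -2*(-20585 + (3 - 3*(-157))) = -2*(-20585 + (3 + 471)) = -2*(-20585 + 474) = -2*(-20111) = 40222)
D - n(-213, (t(x(3, 4))*6)*4) = 40222 - (-14 + (4*6)*4) = 40222 - (-14 + 24*4) = 40222 - (-14 + 96) = 40222 - 1*82 = 40222 - 82 = 40140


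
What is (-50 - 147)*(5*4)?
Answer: -3940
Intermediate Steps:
(-50 - 147)*(5*4) = -197*20 = -3940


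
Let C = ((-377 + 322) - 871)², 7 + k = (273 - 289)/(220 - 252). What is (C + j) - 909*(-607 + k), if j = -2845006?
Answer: -2859717/2 ≈ -1.4299e+6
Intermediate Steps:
k = -13/2 (k = -7 + (273 - 289)/(220 - 252) = -7 - 16/(-32) = -7 - 16*(-1/32) = -7 + ½ = -13/2 ≈ -6.5000)
C = 857476 (C = (-55 - 871)² = (-926)² = 857476)
(C + j) - 909*(-607 + k) = (857476 - 2845006) - 909*(-607 - 13/2) = -1987530 - 909*(-1227/2) = -1987530 + 1115343/2 = -2859717/2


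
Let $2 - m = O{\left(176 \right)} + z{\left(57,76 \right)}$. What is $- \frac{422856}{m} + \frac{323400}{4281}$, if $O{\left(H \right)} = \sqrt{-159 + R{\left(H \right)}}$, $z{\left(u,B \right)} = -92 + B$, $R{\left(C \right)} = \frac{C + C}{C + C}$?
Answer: $\frac{56 \left(- 10740627 i + 1925 \sqrt{158}\right)}{1427 \left(\sqrt{158} + 18 i\right)} \approx -15716.0 - 11027.0 i$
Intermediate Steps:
$R{\left(C \right)} = 1$ ($R{\left(C \right)} = \frac{2 C}{2 C} = 2 C \frac{1}{2 C} = 1$)
$O{\left(H \right)} = i \sqrt{158}$ ($O{\left(H \right)} = \sqrt{-159 + 1} = \sqrt{-158} = i \sqrt{158}$)
$m = 18 - i \sqrt{158}$ ($m = 2 - \left(i \sqrt{158} + \left(-92 + 76\right)\right) = 2 - \left(i \sqrt{158} - 16\right) = 2 - \left(-16 + i \sqrt{158}\right) = 2 + \left(16 - i \sqrt{158}\right) = 18 - i \sqrt{158} \approx 18.0 - 12.57 i$)
$- \frac{422856}{m} + \frac{323400}{4281} = - \frac{422856}{18 - i \sqrt{158}} + \frac{323400}{4281} = - \frac{422856}{18 - i \sqrt{158}} + 323400 \cdot \frac{1}{4281} = - \frac{422856}{18 - i \sqrt{158}} + \frac{107800}{1427} = \frac{107800}{1427} - \frac{422856}{18 - i \sqrt{158}}$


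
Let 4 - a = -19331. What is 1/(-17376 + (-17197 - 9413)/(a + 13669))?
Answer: -16502/286752057 ≈ -5.7548e-5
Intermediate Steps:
a = 19335 (a = 4 - 1*(-19331) = 4 + 19331 = 19335)
1/(-17376 + (-17197 - 9413)/(a + 13669)) = 1/(-17376 + (-17197 - 9413)/(19335 + 13669)) = 1/(-17376 - 26610/33004) = 1/(-17376 - 26610*1/33004) = 1/(-17376 - 13305/16502) = 1/(-286752057/16502) = -16502/286752057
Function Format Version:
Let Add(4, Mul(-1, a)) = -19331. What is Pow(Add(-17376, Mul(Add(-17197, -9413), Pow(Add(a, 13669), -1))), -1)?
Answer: Rational(-16502, 286752057) ≈ -5.7548e-5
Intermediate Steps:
a = 19335 (a = Add(4, Mul(-1, -19331)) = Add(4, 19331) = 19335)
Pow(Add(-17376, Mul(Add(-17197, -9413), Pow(Add(a, 13669), -1))), -1) = Pow(Add(-17376, Mul(Add(-17197, -9413), Pow(Add(19335, 13669), -1))), -1) = Pow(Add(-17376, Mul(-26610, Pow(33004, -1))), -1) = Pow(Add(-17376, Mul(-26610, Rational(1, 33004))), -1) = Pow(Add(-17376, Rational(-13305, 16502)), -1) = Pow(Rational(-286752057, 16502), -1) = Rational(-16502, 286752057)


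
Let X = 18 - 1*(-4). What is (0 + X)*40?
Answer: 880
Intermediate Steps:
X = 22 (X = 18 + 4 = 22)
(0 + X)*40 = (0 + 22)*40 = 22*40 = 880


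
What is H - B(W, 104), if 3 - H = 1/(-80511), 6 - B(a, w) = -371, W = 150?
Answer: -30111113/80511 ≈ -374.00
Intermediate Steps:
B(a, w) = 377 (B(a, w) = 6 - 1*(-371) = 6 + 371 = 377)
H = 241534/80511 (H = 3 - 1/(-80511) = 3 - 1*(-1/80511) = 3 + 1/80511 = 241534/80511 ≈ 3.0000)
H - B(W, 104) = 241534/80511 - 1*377 = 241534/80511 - 377 = -30111113/80511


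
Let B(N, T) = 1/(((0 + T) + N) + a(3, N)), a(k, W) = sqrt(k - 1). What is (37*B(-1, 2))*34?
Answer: -1258 + 1258*sqrt(2) ≈ 521.08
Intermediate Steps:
a(k, W) = sqrt(-1 + k)
B(N, T) = 1/(N + T + sqrt(2)) (B(N, T) = 1/(((0 + T) + N) + sqrt(-1 + 3)) = 1/((T + N) + sqrt(2)) = 1/((N + T) + sqrt(2)) = 1/(N + T + sqrt(2)))
(37*B(-1, 2))*34 = (37/(-1 + 2 + sqrt(2)))*34 = (37/(1 + sqrt(2)))*34 = 1258/(1 + sqrt(2))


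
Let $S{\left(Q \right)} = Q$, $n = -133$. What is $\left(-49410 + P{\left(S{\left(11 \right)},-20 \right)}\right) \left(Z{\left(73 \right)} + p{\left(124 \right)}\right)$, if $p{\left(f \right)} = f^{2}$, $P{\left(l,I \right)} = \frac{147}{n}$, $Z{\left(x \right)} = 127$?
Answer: $- \frac{14554386933}{19} \approx -7.6602 \cdot 10^{8}$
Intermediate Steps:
$P{\left(l,I \right)} = - \frac{21}{19}$ ($P{\left(l,I \right)} = \frac{147}{-133} = 147 \left(- \frac{1}{133}\right) = - \frac{21}{19}$)
$\left(-49410 + P{\left(S{\left(11 \right)},-20 \right)}\right) \left(Z{\left(73 \right)} + p{\left(124 \right)}\right) = \left(-49410 - \frac{21}{19}\right) \left(127 + 124^{2}\right) = - \frac{938811 \left(127 + 15376\right)}{19} = \left(- \frac{938811}{19}\right) 15503 = - \frac{14554386933}{19}$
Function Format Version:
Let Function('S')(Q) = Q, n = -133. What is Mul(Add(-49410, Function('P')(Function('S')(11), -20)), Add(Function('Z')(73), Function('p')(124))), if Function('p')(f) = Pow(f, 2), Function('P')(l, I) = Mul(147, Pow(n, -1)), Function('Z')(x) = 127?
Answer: Rational(-14554386933, 19) ≈ -7.6602e+8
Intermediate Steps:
Function('P')(l, I) = Rational(-21, 19) (Function('P')(l, I) = Mul(147, Pow(-133, -1)) = Mul(147, Rational(-1, 133)) = Rational(-21, 19))
Mul(Add(-49410, Function('P')(Function('S')(11), -20)), Add(Function('Z')(73), Function('p')(124))) = Mul(Add(-49410, Rational(-21, 19)), Add(127, Pow(124, 2))) = Mul(Rational(-938811, 19), Add(127, 15376)) = Mul(Rational(-938811, 19), 15503) = Rational(-14554386933, 19)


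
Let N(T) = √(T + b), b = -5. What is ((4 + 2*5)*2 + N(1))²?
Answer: 780 + 112*I ≈ 780.0 + 112.0*I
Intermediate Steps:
N(T) = √(-5 + T) (N(T) = √(T - 5) = √(-5 + T))
((4 + 2*5)*2 + N(1))² = ((4 + 2*5)*2 + √(-5 + 1))² = ((4 + 10)*2 + √(-4))² = (14*2 + 2*I)² = (28 + 2*I)²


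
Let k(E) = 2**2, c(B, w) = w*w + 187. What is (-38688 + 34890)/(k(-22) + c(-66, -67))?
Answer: -211/260 ≈ -0.81154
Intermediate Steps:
c(B, w) = 187 + w**2 (c(B, w) = w**2 + 187 = 187 + w**2)
k(E) = 4
(-38688 + 34890)/(k(-22) + c(-66, -67)) = (-38688 + 34890)/(4 + (187 + (-67)**2)) = -3798/(4 + (187 + 4489)) = -3798/(4 + 4676) = -3798/4680 = -3798*1/4680 = -211/260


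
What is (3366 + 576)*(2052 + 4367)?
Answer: 25303698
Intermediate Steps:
(3366 + 576)*(2052 + 4367) = 3942*6419 = 25303698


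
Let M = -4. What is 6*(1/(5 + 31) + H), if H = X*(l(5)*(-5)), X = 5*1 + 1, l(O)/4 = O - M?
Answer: -38879/6 ≈ -6479.8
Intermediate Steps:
l(O) = 16 + 4*O (l(O) = 4*(O - 1*(-4)) = 4*(O + 4) = 4*(4 + O) = 16 + 4*O)
X = 6 (X = 5 + 1 = 6)
H = -1080 (H = 6*((16 + 4*5)*(-5)) = 6*((16 + 20)*(-5)) = 6*(36*(-5)) = 6*(-180) = -1080)
6*(1/(5 + 31) + H) = 6*(1/(5 + 31) - 1080) = 6*(1/36 - 1080) = 6*(-38879/36) = -38879/6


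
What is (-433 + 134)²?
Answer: 89401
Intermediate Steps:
(-433 + 134)² = (-299)² = 89401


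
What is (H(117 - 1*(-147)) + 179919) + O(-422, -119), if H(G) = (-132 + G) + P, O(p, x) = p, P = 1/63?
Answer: 11316628/63 ≈ 1.7963e+5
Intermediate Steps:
P = 1/63 ≈ 0.015873
H(G) = -8315/63 + G (H(G) = (-132 + G) + 1/63 = -8315/63 + G)
(H(117 - 1*(-147)) + 179919) + O(-422, -119) = ((-8315/63 + (117 - 1*(-147))) + 179919) - 422 = ((-8315/63 + (117 + 147)) + 179919) - 422 = ((-8315/63 + 264) + 179919) - 422 = (8317/63 + 179919) - 422 = 11343214/63 - 422 = 11316628/63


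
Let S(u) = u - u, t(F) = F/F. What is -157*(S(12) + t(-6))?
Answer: -157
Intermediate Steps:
t(F) = 1
S(u) = 0
-157*(S(12) + t(-6)) = -157*(0 + 1) = -157*1 = -157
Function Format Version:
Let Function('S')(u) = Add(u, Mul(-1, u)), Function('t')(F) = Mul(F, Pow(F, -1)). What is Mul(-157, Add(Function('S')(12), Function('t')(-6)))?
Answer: -157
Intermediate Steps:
Function('t')(F) = 1
Function('S')(u) = 0
Mul(-157, Add(Function('S')(12), Function('t')(-6))) = Mul(-157, Add(0, 1)) = Mul(-157, 1) = -157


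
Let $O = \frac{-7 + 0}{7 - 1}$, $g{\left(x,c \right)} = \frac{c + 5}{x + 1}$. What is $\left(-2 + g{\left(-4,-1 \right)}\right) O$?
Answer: $\frac{35}{9} \approx 3.8889$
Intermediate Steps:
$g{\left(x,c \right)} = \frac{5 + c}{1 + x}$
$O = - \frac{7}{6} \approx -1.1667$
$\left(-2 + g{\left(-4,-1 \right)}\right) O = \left(-2 + \frac{5 - 1}{1 - 4}\right) \left(- \frac{7}{6}\right) = \left(-2 + \frac{1}{-3} \cdot 4\right) \left(- \frac{7}{6}\right) = \left(-2 - \frac{4}{3}\right) \left(- \frac{7}{6}\right) = \left(- \frac{10}{3}\right) \left(- \frac{7}{6}\right) = \frac{35}{9}$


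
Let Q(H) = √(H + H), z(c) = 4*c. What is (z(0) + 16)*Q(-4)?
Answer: 32*I*√2 ≈ 45.255*I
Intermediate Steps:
Q(H) = √2*√H (Q(H) = √(2*H) = √2*√H)
(z(0) + 16)*Q(-4) = (4*0 + 16)*(√2*√(-4)) = (0 + 16)*(√2*(2*I)) = 16*(2*I*√2) = 32*I*√2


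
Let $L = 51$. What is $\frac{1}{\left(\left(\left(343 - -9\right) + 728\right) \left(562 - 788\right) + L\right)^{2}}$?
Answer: $\frac{1}{59550152841} \approx 1.6793 \cdot 10^{-11}$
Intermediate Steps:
$\frac{1}{\left(\left(\left(343 - -9\right) + 728\right) \left(562 - 788\right) + L\right)^{2}} = \frac{1}{\left(\left(\left(343 - -9\right) + 728\right) \left(562 - 788\right) + 51\right)^{2}} = \frac{1}{\left(\left(\left(343 + 9\right) + 728\right) \left(-226\right) + 51\right)^{2}} = \frac{1}{\left(\left(352 + 728\right) \left(-226\right) + 51\right)^{2}} = \frac{1}{\left(1080 \left(-226\right) + 51\right)^{2}} = \frac{1}{\left(-244080 + 51\right)^{2}} = \frac{1}{\left(-244029\right)^{2}} = \frac{1}{59550152841}$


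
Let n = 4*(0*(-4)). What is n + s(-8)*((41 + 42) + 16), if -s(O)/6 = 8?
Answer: -4752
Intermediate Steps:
s(O) = -48 (s(O) = -6*8 = -48)
n = 0 (n = 4*0 = 0)
n + s(-8)*((41 + 42) + 16) = 0 - 48*((41 + 42) + 16) = 0 - 48*(83 + 16) = 0 - 48*99 = 0 - 4752 = -4752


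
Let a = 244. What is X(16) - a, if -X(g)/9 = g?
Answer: -388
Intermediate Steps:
X(g) = -9*g
X(16) - a = -9*16 - 1*244 = -144 - 244 = -388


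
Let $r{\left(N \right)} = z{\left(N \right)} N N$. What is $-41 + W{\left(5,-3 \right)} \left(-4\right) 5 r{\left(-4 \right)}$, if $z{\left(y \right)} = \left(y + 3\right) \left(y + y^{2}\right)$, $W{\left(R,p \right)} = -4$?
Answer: $-15401$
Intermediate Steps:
$z{\left(y \right)} = \left(3 + y\right) \left(y + y^{2}\right)$
$r{\left(N \right)} = N^{3} \left(3 + N^{2} + 4 N\right)$ ($r{\left(N \right)} = N \left(3 + N^{2} + 4 N\right) N N = N^{2} \left(3 + N^{2} + 4 N\right) N = N^{3} \left(3 + N^{2} + 4 N\right)$)
$-41 + W{\left(5,-3 \right)} \left(-4\right) 5 r{\left(-4 \right)} = -41 + \left(-4\right) \left(-4\right) 5 \left(-4\right)^{3} \left(3 + \left(-4\right)^{2} + 4 \left(-4\right)\right) = -41 + 16 \cdot 5 \left(- 64 \left(3 + 16 - 16\right)\right) = -41 + 80 \left(\left(-64\right) 3\right) = -41 + 80 \left(-192\right) = -41 - 15360 = -15401$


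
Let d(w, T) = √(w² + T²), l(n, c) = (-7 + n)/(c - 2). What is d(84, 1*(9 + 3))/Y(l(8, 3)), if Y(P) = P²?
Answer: 60*√2 ≈ 84.853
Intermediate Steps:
l(n, c) = (-7 + n)/(-2 + c)
d(w, T) = √(T² + w²)
d(84, 1*(9 + 3))/Y(l(8, 3)) = √((1*(9 + 3))² + 84²)/(((-7 + 8)/(-2 + 3))²) = √((1*12)² + 7056)/((1/1)²) = √(12² + 7056)/((1*1)²) = √(144 + 7056)/(1²) = √7200/1 = (60*√2)*1 = 60*√2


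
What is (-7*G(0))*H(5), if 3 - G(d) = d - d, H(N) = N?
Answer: -105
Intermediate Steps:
G(d) = 3 (G(d) = 3 - (d - d) = 3 - 1*0 = 3 + 0 = 3)
(-7*G(0))*H(5) = -7*3*5 = -21*5 = -105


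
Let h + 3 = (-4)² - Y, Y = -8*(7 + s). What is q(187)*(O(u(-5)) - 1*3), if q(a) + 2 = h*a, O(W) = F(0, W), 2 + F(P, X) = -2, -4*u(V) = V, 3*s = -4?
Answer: -229033/3 ≈ -76344.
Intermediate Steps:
s = -4/3 (s = (⅓)*(-4) = -4/3 ≈ -1.3333)
u(V) = -V/4
F(P, X) = -4 (F(P, X) = -2 - 2 = -4)
O(W) = -4
Y = -136/3 (Y = -8*(7 - 4/3) = -8*17/3 = -136/3 ≈ -45.333)
h = 175/3 (h = -3 + ((-4)² - 1*(-136/3)) = -3 + (16 + 136/3) = -3 + 184/3 = 175/3 ≈ 58.333)
q(a) = -2 + 175*a/3
q(187)*(O(u(-5)) - 1*3) = (-2 + (175/3)*187)*(-4 - 1*3) = (-2 + 32725/3)*(-4 - 3) = (32719/3)*(-7) = -229033/3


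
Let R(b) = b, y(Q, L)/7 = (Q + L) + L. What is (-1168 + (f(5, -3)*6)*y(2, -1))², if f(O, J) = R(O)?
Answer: 1364224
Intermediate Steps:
y(Q, L) = 7*Q + 14*L (y(Q, L) = 7*((Q + L) + L) = 7*((L + Q) + L) = 7*(Q + 2*L) = 7*Q + 14*L)
f(O, J) = O
(-1168 + (f(5, -3)*6)*y(2, -1))² = (-1168 + (5*6)*(7*2 + 14*(-1)))² = (-1168 + 30*(14 - 14))² = (-1168 + 30*0)² = (-1168 + 0)² = (-1168)² = 1364224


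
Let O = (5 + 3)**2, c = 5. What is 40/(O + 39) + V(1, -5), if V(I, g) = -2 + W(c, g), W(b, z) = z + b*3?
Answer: 864/103 ≈ 8.3884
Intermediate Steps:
W(b, z) = z + 3*b
V(I, g) = 13 + g (V(I, g) = -2 + (g + 3*5) = -2 + (g + 15) = -2 + (15 + g) = 13 + g)
O = 64 (O = 8**2 = 64)
40/(O + 39) + V(1, -5) = 40/(64 + 39) + (13 - 5) = 40/103 + 8 = 864/103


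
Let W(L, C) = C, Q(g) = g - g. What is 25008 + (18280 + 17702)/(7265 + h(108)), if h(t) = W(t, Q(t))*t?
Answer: 181719102/7265 ≈ 25013.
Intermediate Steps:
Q(g) = 0
h(t) = 0 (h(t) = 0*t = 0)
25008 + (18280 + 17702)/(7265 + h(108)) = 25008 + (18280 + 17702)/(7265 + 0) = 25008 + 35982/7265 = 181719102/7265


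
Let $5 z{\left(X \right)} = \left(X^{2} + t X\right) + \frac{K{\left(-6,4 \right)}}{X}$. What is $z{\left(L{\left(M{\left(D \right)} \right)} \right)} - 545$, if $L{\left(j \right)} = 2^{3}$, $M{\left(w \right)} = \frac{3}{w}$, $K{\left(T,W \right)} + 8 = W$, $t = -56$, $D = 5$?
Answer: $- \frac{6219}{10} \approx -621.9$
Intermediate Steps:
$K{\left(T,W \right)} = -8 + W$
$L{\left(j \right)} = 8$
$z{\left(X \right)} = - \frac{56 X}{5} - \frac{4}{5 X} + \frac{X^{2}}{5}$ ($z{\left(X \right)} = \frac{\left(X^{2} - 56 X\right) + \frac{-8 + 4}{X}}{5} = \frac{\left(X^{2} - 56 X\right) - \frac{4}{X}}{5} = \frac{X^{2} - 56 X - \frac{4}{X}}{5} = - \frac{56 X}{5} - \frac{4}{5 X} + \frac{X^{2}}{5}$)
$z{\left(L{\left(M{\left(D \right)} \right)} \right)} - 545 = \frac{-4 + 8^{2} \left(-56 + 8\right)}{5 \cdot 8} - 545 = \frac{1}{5} \cdot \frac{1}{8} \left(-4 + 64 \left(-48\right)\right) - 545 = \frac{1}{5} \cdot \frac{1}{8} \left(-4 - 3072\right) - 545 = \frac{1}{5} \cdot \frac{1}{8} \left(-3076\right) - 545 = - \frac{769}{10} - 545 = - \frac{6219}{10}$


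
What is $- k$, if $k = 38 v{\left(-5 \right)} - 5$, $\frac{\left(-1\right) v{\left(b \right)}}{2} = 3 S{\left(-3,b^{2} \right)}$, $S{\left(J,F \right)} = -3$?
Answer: $-679$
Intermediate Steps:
$v{\left(b \right)} = 18$ ($v{\left(b \right)} = - 2 \cdot 3 \left(-3\right) = \left(-2\right) \left(-9\right) = 18$)
$k = 679$ ($k = 38 \cdot 18 - 5 = 684 - 5 = 679$)
$- k = \left(-1\right) 679 = -679$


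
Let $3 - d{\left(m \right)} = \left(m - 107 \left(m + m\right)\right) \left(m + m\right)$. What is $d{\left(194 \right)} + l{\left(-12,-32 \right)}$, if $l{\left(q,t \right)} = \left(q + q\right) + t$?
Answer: $16032883$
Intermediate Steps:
$l{\left(q,t \right)} = t + 2 q$ ($l{\left(q,t \right)} = 2 q + t = t + 2 q$)
$d{\left(m \right)} = 3 + 426 m^{2}$ ($d{\left(m \right)} = 3 - \left(m - 107 \left(m + m\right)\right) \left(m + m\right) = 3 - \left(m - 107 \cdot 2 m\right) 2 m = 3 - \left(m - 214 m\right) 2 m = 3 - - 213 m 2 m = 3 - - 426 m^{2} = 3 + 426 m^{2}$)
$d{\left(194 \right)} + l{\left(-12,-32 \right)} = \left(3 + 426 \cdot 194^{2}\right) + \left(-32 + 2 \left(-12\right)\right) = \left(3 + 426 \cdot 37636\right) - 56 = \left(3 + 16032936\right) - 56 = 16032939 - 56 = 16032883$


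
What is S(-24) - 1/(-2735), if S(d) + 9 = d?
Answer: -90254/2735 ≈ -33.000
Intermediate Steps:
S(d) = -9 + d
S(-24) - 1/(-2735) = (-9 - 24) - 1/(-2735) = -33 - 1*(-1/2735) = -33 + 1/2735 = -90254/2735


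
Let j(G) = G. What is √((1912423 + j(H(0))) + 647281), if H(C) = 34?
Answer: √2559738 ≈ 1599.9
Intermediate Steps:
√((1912423 + j(H(0))) + 647281) = √((1912423 + 34) + 647281) = √(1912457 + 647281) = √2559738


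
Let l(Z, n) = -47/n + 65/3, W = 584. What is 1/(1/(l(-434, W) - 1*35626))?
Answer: -62378933/1752 ≈ -35604.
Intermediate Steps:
l(Z, n) = 65/3 - 47/n (l(Z, n) = -47/n + 65*(⅓) = -47/n + 65/3 = 65/3 - 47/n)
1/(1/(l(-434, W) - 1*35626)) = 1/(1/((65/3 - 47/584) - 1*35626)) = 1/(1/((65/3 - 47*1/584) - 35626)) = 1/(1/((65/3 - 47/584) - 35626)) = 1/(1/(37819/1752 - 35626)) = 1/(1/(-62378933/1752)) = 1/(-1752/62378933) = -62378933/1752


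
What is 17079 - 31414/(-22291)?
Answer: 380739403/22291 ≈ 17080.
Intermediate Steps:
17079 - 31414/(-22291) = 17079 - 31414*(-1)/22291 = 17079 - 1*(-31414/22291) = 17079 + 31414/22291 = 380739403/22291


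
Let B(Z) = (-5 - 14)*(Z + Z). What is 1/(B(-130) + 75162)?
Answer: 1/80102 ≈ 1.2484e-5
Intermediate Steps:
B(Z) = -38*Z
1/(B(-130) + 75162) = 1/(-38*(-130) + 75162) = 1/(4940 + 75162) = 1/80102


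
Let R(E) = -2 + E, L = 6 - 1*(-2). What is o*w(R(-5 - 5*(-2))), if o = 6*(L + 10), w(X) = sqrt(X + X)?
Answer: 108*sqrt(6) ≈ 264.54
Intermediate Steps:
L = 8 (L = 6 + 2 = 8)
w(X) = sqrt(2)*sqrt(X) (w(X) = sqrt(2*X) = sqrt(2)*sqrt(X))
o = 108 (o = 6*(8 + 10) = 6*18 = 108)
o*w(R(-5 - 5*(-2))) = 108*(sqrt(2)*sqrt(-2 + (-5 - 5*(-2)))) = 108*(sqrt(2)*sqrt(-2 + (-5 + 10))) = 108*(sqrt(2)*sqrt(-2 + 5)) = 108*(sqrt(2)*sqrt(3)) = 108*sqrt(6)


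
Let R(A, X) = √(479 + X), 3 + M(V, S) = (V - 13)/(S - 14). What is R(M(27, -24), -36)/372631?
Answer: √443/372631 ≈ 5.6484e-5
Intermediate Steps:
M(V, S) = -3 + (-13 + V)/(-14 + S) (M(V, S) = -3 + (V - 13)/(S - 14) = -3 + (-13 + V)/(-14 + S))
R(M(27, -24), -36)/372631 = √(479 - 36)/372631 = √443*(1/372631) = √443/372631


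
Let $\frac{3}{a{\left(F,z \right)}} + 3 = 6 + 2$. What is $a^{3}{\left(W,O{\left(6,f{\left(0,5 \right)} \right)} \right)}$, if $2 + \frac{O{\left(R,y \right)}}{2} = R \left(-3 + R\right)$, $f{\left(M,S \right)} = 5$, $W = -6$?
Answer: $\frac{27}{125} \approx 0.216$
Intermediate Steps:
$O{\left(R,y \right)} = -4 + 2 R \left(-3 + R\right)$
$a{\left(F,z \right)} = \frac{3}{5}$ ($a{\left(F,z \right)} = \frac{3}{-3 + \left(6 + 2\right)} = \frac{3}{-3 + 8} = \frac{3}{5}$)
$a^{3}{\left(W,O{\left(6,f{\left(0,5 \right)} \right)} \right)} = \left(\frac{3}{5}\right)^{3} = \frac{27}{125}$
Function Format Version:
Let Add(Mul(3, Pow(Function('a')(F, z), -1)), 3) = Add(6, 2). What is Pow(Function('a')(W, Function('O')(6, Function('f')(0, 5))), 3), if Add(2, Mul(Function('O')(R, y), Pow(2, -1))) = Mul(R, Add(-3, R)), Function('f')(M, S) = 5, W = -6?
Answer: Rational(27, 125) ≈ 0.21600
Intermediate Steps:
Function('O')(R, y) = Add(-4, Mul(2, R, Add(-3, R))) (Function('O')(R, y) = Add(-4, Mul(2, Mul(R, Add(-3, R)))) = Add(-4, Mul(2, R, Add(-3, R))))
Function('a')(F, z) = Rational(3, 5) (Function('a')(F, z) = Mul(3, Pow(Add(-3, Add(6, 2)), -1)) = Mul(3, Pow(Add(-3, 8), -1)) = Mul(3, Pow(5, -1)) = Mul(3, Rational(1, 5)) = Rational(3, 5))
Pow(Function('a')(W, Function('O')(6, Function('f')(0, 5))), 3) = Pow(Rational(3, 5), 3) = Rational(27, 125)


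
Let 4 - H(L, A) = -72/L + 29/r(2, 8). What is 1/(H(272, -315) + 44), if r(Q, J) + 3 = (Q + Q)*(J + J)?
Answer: 2074/99115 ≈ 0.020925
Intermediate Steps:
r(Q, J) = -3 + 4*J*Q (r(Q, J) = -3 + (Q + Q)*(J + J) = -3 + (2*Q)*(2*J) = -3 + 4*J*Q)
H(L, A) = 215/61 + 72/L (H(L, A) = 4 - (-72/L + 29/(-3 + 4*8*2)) = 4 - (-72/L + 29/(-3 + 64)) = 4 - (-72/L + 29/61) = 4 - (29/61 - 72/L) = 4 + (-29/61 + 72/L) = 215/61 + 72/L)
1/(H(272, -315) + 44) = 1/((215/61 + 72/272) + 44) = 1/((215/61 + 72*(1/272)) + 44) = 1/((215/61 + 9/34) + 44) = 1/(7859/2074 + 44) = 1/(99115/2074) = 2074/99115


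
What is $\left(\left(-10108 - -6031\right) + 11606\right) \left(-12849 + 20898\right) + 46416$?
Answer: $60647337$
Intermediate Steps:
$\left(\left(-10108 - -6031\right) + 11606\right) \left(-12849 + 20898\right) + 46416 = \left(\left(-10108 + 6031\right) + 11606\right) 8049 + 46416 = \left(-4077 + 11606\right) 8049 + 46416 = 7529 \cdot 8049 + 46416 = 60600921 + 46416 = 60647337$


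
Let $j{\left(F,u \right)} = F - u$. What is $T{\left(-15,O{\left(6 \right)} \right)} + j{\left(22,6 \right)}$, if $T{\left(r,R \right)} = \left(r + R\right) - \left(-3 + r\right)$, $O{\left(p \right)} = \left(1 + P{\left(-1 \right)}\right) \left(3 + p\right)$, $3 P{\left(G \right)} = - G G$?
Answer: $25$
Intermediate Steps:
$P{\left(G \right)} = - \frac{G^{2}}{3}$ ($P{\left(G \right)} = \frac{- G G}{3} = \frac{\left(-1\right) G^{2}}{3} = - \frac{G^{2}}{3}$)
$O{\left(p \right)} = 2 + \frac{2 p}{3}$ ($O{\left(p \right)} = \left(1 - \frac{\left(-1\right)^{2}}{3}\right) \left(3 + p\right) = \left(1 - \frac{1}{3}\right) \left(3 + p\right) = \frac{2 \left(3 + p\right)}{3} = 2 + \frac{2 p}{3}$)
$T{\left(r,R \right)} = 3 + R$ ($T{\left(r,R \right)} = \left(R + r\right) - \left(-3 + r\right) = 3 + R$)
$T{\left(-15,O{\left(6 \right)} \right)} + j{\left(22,6 \right)} = \left(3 + \left(2 + \frac{2}{3} \cdot 6\right)\right) + \left(22 - 6\right) = \left(3 + \left(2 + 4\right)\right) + \left(22 - 6\right) = \left(3 + 6\right) + 16 = 9 + 16 = 25$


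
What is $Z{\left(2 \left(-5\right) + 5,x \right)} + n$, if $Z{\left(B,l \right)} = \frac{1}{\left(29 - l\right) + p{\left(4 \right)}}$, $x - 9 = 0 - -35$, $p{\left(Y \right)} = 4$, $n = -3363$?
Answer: $- \frac{36994}{11} \approx -3363.1$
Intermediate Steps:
$x = 44$ ($x = 9 + \left(0 - -35\right) = 9 + \left(0 + 35\right) = 9 + 35 = 44$)
$Z{\left(B,l \right)} = \frac{1}{33 - l}$ ($Z{\left(B,l \right)} = \frac{1}{\left(29 - l\right) + 4} = \frac{1}{33 - l}$)
$Z{\left(2 \left(-5\right) + 5,x \right)} + n = \frac{1}{33 - 44} - 3363 = \frac{1}{-11} - 3363 = - \frac{1}{11} - 3363 = - \frac{36994}{11}$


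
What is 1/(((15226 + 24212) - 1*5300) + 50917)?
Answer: 1/85055 ≈ 1.1757e-5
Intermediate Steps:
1/(((15226 + 24212) - 1*5300) + 50917) = 1/((39438 - 5300) + 50917) = 1/(34138 + 50917) = 1/85055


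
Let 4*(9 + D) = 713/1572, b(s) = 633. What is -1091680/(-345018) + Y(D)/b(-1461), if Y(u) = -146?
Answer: 106776802/36399399 ≈ 2.9335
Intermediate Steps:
D = -55879/6288 (D = -9 + (713/1572)/4 = -9 + (713*(1/1572))/4 = -9 + (¼)*(713/1572) = -9 + 713/6288 = -55879/6288 ≈ -8.8866)
-1091680/(-345018) + Y(D)/b(-1461) = -1091680/(-345018) - 146/633 = -1091680*(-1/345018) - 146*1/633 = 545840/172509 - 146/633 = 106776802/36399399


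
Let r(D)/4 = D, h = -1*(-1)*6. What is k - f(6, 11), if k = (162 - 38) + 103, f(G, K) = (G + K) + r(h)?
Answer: 186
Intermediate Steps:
h = 6 (h = 1*6 = 6)
r(D) = 4*D
f(G, K) = 24 + G + K (f(G, K) = (G + K) + 4*6 = (G + K) + 24 = 24 + G + K)
k = 227 (k = 124 + 103 = 227)
k - f(6, 11) = 227 - (24 + 6 + 11) = 227 - 1*41 = 227 - 41 = 186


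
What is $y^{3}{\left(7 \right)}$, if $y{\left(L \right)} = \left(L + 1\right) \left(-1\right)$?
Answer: $-512$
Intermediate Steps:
$y{\left(L \right)} = -1 - L$ ($y{\left(L \right)} = \left(1 + L\right) \left(-1\right) = -1 - L$)
$y^{3}{\left(7 \right)} = \left(-1 - 7\right)^{3} = \left(-8\right)^{3} = -512$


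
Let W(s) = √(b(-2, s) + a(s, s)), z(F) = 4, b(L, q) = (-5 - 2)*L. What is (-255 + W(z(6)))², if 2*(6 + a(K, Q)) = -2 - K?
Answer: (255 - √5)² ≈ 63890.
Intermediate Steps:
b(L, q) = -7*L
a(K, Q) = -7 - K/2 (a(K, Q) = -6 + (-2 - K)/2 = -6 + (-1 - K/2) = -7 - K/2)
W(s) = √(7 - s/2) (W(s) = √(-7*(-2) + (-7 - s/2)) = √(14 + (-7 - s/2)) = √(7 - s/2))
(-255 + W(z(6)))² = (-255 + √(28 - 2*4)/2)² = (-255 + √(28 - 8)/2)² = (-255 + √20/2)² = (-255 + (2*√5)/2)² = (-255 + √5)²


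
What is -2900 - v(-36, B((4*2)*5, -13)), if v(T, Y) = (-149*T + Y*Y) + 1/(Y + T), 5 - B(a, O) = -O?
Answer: -366431/44 ≈ -8328.0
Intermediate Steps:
B(a, O) = 5 + O (B(a, O) = 5 - (-1)*O = 5 + O)
v(T, Y) = Y² + 1/(T + Y) - 149*T (v(T, Y) = (-149*T + Y²) + 1/(T + Y) = (Y² - 149*T) + 1/(T + Y) = Y² + 1/(T + Y) - 149*T)
-2900 - v(-36, B((4*2)*5, -13)) = -2900 - (1 + (5 - 13)³ - 149*(-36)² - 36*(5 - 13)² - 149*(-36)*(5 - 13))/(-36 + (5 - 13)) = -2900 - (1 + (-8)³ - 149*1296 - 36*(-8)² - 149*(-36)*(-8))/(-36 - 8) = -2900 - (1 - 512 - 193104 - 36*64 - 42912)/(-44) = -2900 - (-1)*(1 - 512 - 193104 - 2304 - 42912)/44 = -2900 - (-1)*(-238831)/44 = -2900 - 1*238831/44 = -2900 - 238831/44 = -366431/44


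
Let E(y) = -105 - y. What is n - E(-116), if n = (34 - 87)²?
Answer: 2798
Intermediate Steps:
n = 2809 (n = (-53)² = 2809)
n - E(-116) = 2809 - (-105 - 1*(-116)) = 2809 - (-105 + 116) = 2809 - 1*11 = 2809 - 11 = 2798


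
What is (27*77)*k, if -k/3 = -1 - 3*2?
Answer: 43659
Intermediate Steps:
k = 21 (k = -3*(-1 - 3*2) = -3*(-1 - 6) = -3*(-7) = 21)
(27*77)*k = (27*77)*21 = 2079*21 = 43659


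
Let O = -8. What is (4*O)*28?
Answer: -896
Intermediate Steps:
(4*O)*28 = (4*(-8))*28 = -32*28 = -896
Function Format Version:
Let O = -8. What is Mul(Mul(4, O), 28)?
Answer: -896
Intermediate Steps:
Mul(Mul(4, O), 28) = Mul(Mul(4, -8), 28) = Mul(-32, 28) = -896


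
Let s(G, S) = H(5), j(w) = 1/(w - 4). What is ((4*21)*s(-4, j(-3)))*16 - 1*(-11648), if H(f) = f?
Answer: 18368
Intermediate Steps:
j(w) = 1/(-4 + w)
s(G, S) = 5
((4*21)*s(-4, j(-3)))*16 - 1*(-11648) = ((4*21)*5)*16 - 1*(-11648) = (84*5)*16 + 11648 = 420*16 + 11648 = 6720 + 11648 = 18368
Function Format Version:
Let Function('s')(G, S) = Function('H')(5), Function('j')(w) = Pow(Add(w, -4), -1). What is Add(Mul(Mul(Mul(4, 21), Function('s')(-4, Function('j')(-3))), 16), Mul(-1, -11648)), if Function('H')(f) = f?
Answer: 18368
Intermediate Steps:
Function('j')(w) = Pow(Add(-4, w), -1)
Function('s')(G, S) = 5
Add(Mul(Mul(Mul(4, 21), Function('s')(-4, Function('j')(-3))), 16), Mul(-1, -11648)) = Add(Mul(Mul(Mul(4, 21), 5), 16), Mul(-1, -11648)) = Add(Mul(Mul(84, 5), 16), 11648) = Add(Mul(420, 16), 11648) = Add(6720, 11648) = 18368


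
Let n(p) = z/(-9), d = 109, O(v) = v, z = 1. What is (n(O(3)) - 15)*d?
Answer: -14824/9 ≈ -1647.1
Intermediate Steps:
n(p) = -⅑ (n(p) = 1/(-9) = 1*(-⅑) = -⅑)
(n(O(3)) - 15)*d = (-⅑ - 15)*109 = -136/9*109 = -14824/9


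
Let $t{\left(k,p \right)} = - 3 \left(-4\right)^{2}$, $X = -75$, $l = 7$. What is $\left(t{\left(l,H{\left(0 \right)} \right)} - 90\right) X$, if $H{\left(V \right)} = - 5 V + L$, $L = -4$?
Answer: $10350$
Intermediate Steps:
$H{\left(V \right)} = -4 - 5 V$ ($H{\left(V \right)} = - 5 V - 4 = -4 - 5 V$)
$t{\left(k,p \right)} = -48$ ($t{\left(k,p \right)} = \left(-3\right) 16 = -48$)
$\left(t{\left(l,H{\left(0 \right)} \right)} - 90\right) X = \left(-48 - 90\right) \left(-75\right) = \left(-138\right) \left(-75\right) = 10350$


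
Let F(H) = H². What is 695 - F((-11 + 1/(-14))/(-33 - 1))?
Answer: 157446295/226576 ≈ 694.89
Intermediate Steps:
695 - F((-11 + 1/(-14))/(-33 - 1)) = 695 - ((-11 + 1/(-14))/(-33 - 1))² = 695 - ((-11 - 1/14)/(-34))² = 695 - (-155/14*(-1/34))² = 695 - (155/476)² = 695 - 1*24025/226576 = 695 - 24025/226576 = 157446295/226576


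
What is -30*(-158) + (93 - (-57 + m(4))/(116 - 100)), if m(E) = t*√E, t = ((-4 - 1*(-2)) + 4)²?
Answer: 77377/16 ≈ 4836.1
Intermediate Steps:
t = 4 (t = ((-4 + 2) + 4)² = (-2 + 4)² = 2² = 4)
m(E) = 4*√E
-30*(-158) + (93 - (-57 + m(4))/(116 - 100)) = -30*(-158) + (93 - (-57 + 4*√4)/(116 - 100)) = 4740 + (93 - (-57 + 4*2)/16) = 4740 + (93 - (-57 + 8)/16) = 4740 + (93 - (-49)/16) = 4740 + (93 - 1*(-49/16)) = 4740 + (93 + 49/16) = 4740 + 1537/16 = 77377/16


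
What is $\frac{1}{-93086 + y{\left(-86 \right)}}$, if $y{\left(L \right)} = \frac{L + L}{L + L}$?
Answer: $- \frac{1}{93085} \approx -1.0743 \cdot 10^{-5}$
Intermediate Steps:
$y{\left(L \right)} = 1$ ($y{\left(L \right)} = \frac{2 L}{2 L} = 2 L \frac{1}{2 L} = 1$)
$\frac{1}{-93086 + y{\left(-86 \right)}} = \frac{1}{-93086 + 1} = \frac{1}{-93085} = - \frac{1}{93085}$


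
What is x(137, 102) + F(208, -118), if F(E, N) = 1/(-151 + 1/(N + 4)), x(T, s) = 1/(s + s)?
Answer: -6041/3511860 ≈ -0.0017202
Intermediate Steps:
x(T, s) = 1/(2*s)
F(E, N) = 1/(-151 + 1/(4 + N))
x(137, 102) + F(208, -118) = (½)/102 + (-4 - 1*(-118))/(603 + 151*(-118)) = (½)*(1/102) + (-4 + 118)/(603 - 17818) = 1/204 + 114/(-17215) = 1/204 - 1/17215*114 = 1/204 - 114/17215 = -6041/3511860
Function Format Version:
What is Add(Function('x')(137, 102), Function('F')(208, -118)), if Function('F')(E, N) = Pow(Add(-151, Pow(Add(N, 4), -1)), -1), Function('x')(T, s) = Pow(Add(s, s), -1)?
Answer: Rational(-6041, 3511860) ≈ -0.0017202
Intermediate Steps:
Function('x')(T, s) = Mul(Rational(1, 2), Pow(s, -1)) (Function('x')(T, s) = Pow(Mul(2, s), -1) = Mul(Rational(1, 2), Pow(s, -1)))
Function('F')(E, N) = Pow(Add(-151, Pow(Add(4, N), -1)), -1)
Add(Function('x')(137, 102), Function('F')(208, -118)) = Add(Mul(Rational(1, 2), Pow(102, -1)), Mul(Pow(Add(603, Mul(151, -118)), -1), Add(-4, Mul(-1, -118)))) = Add(Mul(Rational(1, 2), Rational(1, 102)), Mul(Pow(Add(603, -17818), -1), Add(-4, 118))) = Add(Rational(1, 204), Mul(Pow(-17215, -1), 114)) = Add(Rational(1, 204), Mul(Rational(-1, 17215), 114)) = Add(Rational(1, 204), Rational(-114, 17215)) = Rational(-6041, 3511860)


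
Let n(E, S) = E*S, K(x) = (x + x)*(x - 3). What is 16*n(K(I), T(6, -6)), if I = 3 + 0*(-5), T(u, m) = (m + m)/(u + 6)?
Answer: 0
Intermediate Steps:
T(u, m) = 2*m/(6 + u) (T(u, m) = (2*m)/(6 + u) = 2*m/(6 + u))
I = 3 (I = 3 + 0 = 3)
K(x) = 2*x*(-3 + x) (K(x) = (2*x)*(-3 + x) = 2*x*(-3 + x))
16*n(K(I), T(6, -6)) = 16*((2*3*(-3 + 3))*(2*(-6)/(6 + 6))) = 16*((2*3*0)*(2*(-6)/12)) = 16*(0*(2*(-6)*(1/12))) = 16*(0*(-1)) = 16*0 = 0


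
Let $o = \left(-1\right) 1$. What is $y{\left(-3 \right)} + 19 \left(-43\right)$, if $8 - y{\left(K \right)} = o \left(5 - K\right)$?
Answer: $-801$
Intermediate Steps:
$o = -1$
$y{\left(K \right)} = 13 - K$ ($y{\left(K \right)} = 8 - - (5 - K) = 8 - \left(-5 + K\right) = 13 - K$)
$y{\left(-3 \right)} + 19 \left(-43\right) = \left(13 - -3\right) + 19 \left(-43\right) = \left(13 + 3\right) - 817 = 16 - 817 = -801$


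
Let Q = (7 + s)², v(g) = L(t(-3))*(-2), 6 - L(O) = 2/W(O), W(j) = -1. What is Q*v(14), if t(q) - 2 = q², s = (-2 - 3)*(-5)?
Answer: -16384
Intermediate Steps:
s = 25 (s = -5*(-5) = 25)
t(q) = 2 + q²
L(O) = 8 (L(O) = 6 - 2/(-1) = 6 - 2*(-1) = 6 - 1*(-2) = 6 + 2 = 8)
v(g) = -16 (v(g) = 8*(-2) = -16)
Q = 1024 (Q = (7 + 25)² = 32² = 1024)
Q*v(14) = 1024*(-16) = -16384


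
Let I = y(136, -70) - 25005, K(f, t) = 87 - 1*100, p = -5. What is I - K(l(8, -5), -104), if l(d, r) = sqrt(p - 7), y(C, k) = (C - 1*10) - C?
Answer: -25002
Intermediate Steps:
y(C, k) = -10 (y(C, k) = (C - 10) - C = (-10 + C) - C = -10)
l(d, r) = 2*I*sqrt(3) (l(d, r) = sqrt(-5 - 7) = sqrt(-12) = 2*I*sqrt(3))
K(f, t) = -13 (K(f, t) = 87 - 100 = -13)
I = -25015 (I = -10 - 25005 = -25015)
I - K(l(8, -5), -104) = -25015 - 1*(-13) = -25015 + 13 = -25002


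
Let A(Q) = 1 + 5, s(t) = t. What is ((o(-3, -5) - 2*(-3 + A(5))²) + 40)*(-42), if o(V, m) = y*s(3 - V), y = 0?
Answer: -924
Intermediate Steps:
A(Q) = 6
o(V, m) = 0 (o(V, m) = 0*(3 - V) = 0)
((o(-3, -5) - 2*(-3 + A(5))²) + 40)*(-42) = ((0 - 2*(-3 + 6)²) + 40)*(-42) = ((0 - 2*3²) + 40)*(-42) = ((0 - 2*9) + 40)*(-42) = ((0 - 18) + 40)*(-42) = (-18 + 40)*(-42) = 22*(-42) = -924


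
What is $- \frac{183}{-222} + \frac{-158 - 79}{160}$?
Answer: $- \frac{3889}{5920} \approx -0.65693$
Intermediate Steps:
$- \frac{183}{-222} + \frac{-158 - 79}{160} = \left(-183\right) \left(- \frac{1}{222}\right) + \left(-158 - 79\right) \frac{1}{160} = \frac{61}{74} - \frac{237}{160} = - \frac{3889}{5920}$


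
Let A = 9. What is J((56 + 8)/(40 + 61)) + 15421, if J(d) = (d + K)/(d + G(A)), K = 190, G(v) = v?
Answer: 15023887/973 ≈ 15441.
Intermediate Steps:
J(d) = (190 + d)/(9 + d) (J(d) = (d + 190)/(d + 9) = (190 + d)/(9 + d))
J((56 + 8)/(40 + 61)) + 15421 = (190 + (56 + 8)/(40 + 61))/(9 + (56 + 8)/(40 + 61)) + 15421 = (190 + 64/101)/(9 + 64/101) + 15421 = (19254/101)/(973/101) + 15421 = (101/973)*(19254/101) + 15421 = 19254/973 + 15421 = 15023887/973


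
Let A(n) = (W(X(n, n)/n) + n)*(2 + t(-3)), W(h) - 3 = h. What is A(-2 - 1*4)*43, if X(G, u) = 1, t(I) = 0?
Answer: -817/3 ≈ -272.33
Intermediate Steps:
W(h) = 3 + h
A(n) = 6 + 2*n + 2/n (A(n) = ((3 + 1/n) + n)*(2 + 0) = ((3 + 1/n) + n)*2 = (3 + n + 1/n)*2 = 6 + 2*n + 2/n)
A(-2 - 1*4)*43 = (6 + 2*(-2 - 1*4) + 2/(-2 - 1*4))*43 = (6 + 2*(-2 - 4) + 2/(-2 - 4))*43 = (6 + 2*(-6) + 2/(-6))*43 = (6 - 12 + 2*(-⅙))*43 = (6 - 12 - ⅓)*43 = -19/3*43 = -817/3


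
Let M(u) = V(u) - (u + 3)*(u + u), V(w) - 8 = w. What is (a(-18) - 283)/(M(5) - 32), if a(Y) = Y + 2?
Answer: 299/99 ≈ 3.0202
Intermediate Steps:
V(w) = 8 + w
a(Y) = 2 + Y
M(u) = 8 + u - 2*u*(3 + u) (M(u) = (8 + u) - (u + 3)*(u + u) = (8 + u) - (3 + u)*2*u = (8 + u) - 2*u*(3 + u) = 8 + u - 2*u*(3 + u))
(a(-18) - 283)/(M(5) - 32) = ((2 - 18) - 283)/((8 - 5*5 - 2*5²) - 32) = (-16 - 283)/((8 - 25 - 2*25) - 32) = -299/((8 - 25 - 50) - 32) = -299/(-67 - 32) = -299/(-99) = -299*(-1/99) = 299/99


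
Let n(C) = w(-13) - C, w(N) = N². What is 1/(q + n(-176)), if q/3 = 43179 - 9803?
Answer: 1/100473 ≈ 9.9529e-6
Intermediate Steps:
q = 100128 (q = 3*(43179 - 9803) = 3*33376 = 100128)
n(C) = 169 - C (n(C) = (-13)² - C = 169 - C)
1/(q + n(-176)) = 1/(100128 + (169 - 1*(-176))) = 1/(100128 + (169 + 176)) = 1/(100128 + 345) = 1/100473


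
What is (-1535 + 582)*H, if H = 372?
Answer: -354516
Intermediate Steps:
(-1535 + 582)*H = (-1535 + 582)*372 = -953*372 = -354516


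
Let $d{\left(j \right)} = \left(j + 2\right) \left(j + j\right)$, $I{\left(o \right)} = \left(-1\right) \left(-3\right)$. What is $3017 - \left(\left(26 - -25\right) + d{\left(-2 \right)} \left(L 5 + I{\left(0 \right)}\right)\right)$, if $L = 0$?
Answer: $2966$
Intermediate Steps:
$I{\left(o \right)} = 3$
$d{\left(j \right)} = 2 j \left(2 + j\right)$ ($d{\left(j \right)} = \left(2 + j\right) 2 j = 2 j \left(2 + j\right)$)
$3017 - \left(\left(26 - -25\right) + d{\left(-2 \right)} \left(L 5 + I{\left(0 \right)}\right)\right) = 3017 - \left(\left(26 - -25\right) + 2 \left(-2\right) \left(2 - 2\right) \left(0 \cdot 5 + 3\right)\right) = 3017 - \left(\left(26 + 25\right) + 2 \left(-2\right) 0 \left(0 + 3\right)\right) = 3017 - \left(51 + 0 \cdot 3\right) = 3017 - \left(51 + 0\right) = 3017 - 51 = 2966$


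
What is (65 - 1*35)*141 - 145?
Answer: 4085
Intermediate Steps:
(65 - 1*35)*141 - 145 = (65 - 35)*141 - 145 = 30*141 - 145 = 4230 - 145 = 4085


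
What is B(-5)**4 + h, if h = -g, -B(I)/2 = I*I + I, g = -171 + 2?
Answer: 2560169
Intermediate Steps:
g = -169
B(I) = -2*I - 2*I**2 (B(I) = -2*(I*I + I) = -2*(I**2 + I) = -2*(I + I**2) = -2*I - 2*I**2)
h = 169 (h = -1*(-169) = 169)
B(-5)**4 + h = (-2*(-5)*(1 - 5))**4 + 169 = (-2*(-5)*(-4))**4 + 169 = (-40)**4 + 169 = 2560000 + 169 = 2560169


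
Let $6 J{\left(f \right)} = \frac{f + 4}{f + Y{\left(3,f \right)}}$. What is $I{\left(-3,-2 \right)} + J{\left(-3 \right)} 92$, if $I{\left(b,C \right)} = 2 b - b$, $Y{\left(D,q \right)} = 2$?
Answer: $- \frac{55}{3} \approx -18.333$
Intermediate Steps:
$I{\left(b,C \right)} = b$
$J{\left(f \right)} = \frac{4 + f}{6 \left(2 + f\right)}$ ($J{\left(f \right)} = \frac{\left(f + 4\right) \frac{1}{f + 2}}{6} = \frac{\left(4 + f\right) \frac{1}{2 + f}}{6} = \frac{\frac{1}{2 + f} \left(4 + f\right)}{6} = \frac{4 + f}{6 \left(2 + f\right)}$)
$I{\left(-3,-2 \right)} + J{\left(-3 \right)} 92 = -3 + \frac{4 - 3}{6 \left(2 - 3\right)} 92 = -3 + \frac{1}{6} \frac{1}{-1} \cdot 1 \cdot 92 = -3 + \frac{1}{6} \left(-1\right) 1 \cdot 92 = -3 - \frac{46}{3} = - \frac{55}{3}$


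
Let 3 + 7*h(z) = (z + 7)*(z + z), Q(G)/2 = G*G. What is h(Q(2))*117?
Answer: 27729/7 ≈ 3961.3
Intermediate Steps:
Q(G) = 2*G**2 (Q(G) = 2*(G*G) = 2*G**2)
h(z) = -3/7 + 2*z*(7 + z)/7 (h(z) = -3/7 + ((z + 7)*(z + z))/7 = -3/7 + ((7 + z)*(2*z))/7 = -3/7 + (2*z*(7 + z))/7 = -3/7 + 2*z*(7 + z)/7)
h(Q(2))*117 = (-3/7 + 2*(2*2**2) + 2*(2*2**2)**2/7)*117 = (-3/7 + 2*(2*4) + 2*(2*4)**2/7)*117 = (-3/7 + 2*8 + (2/7)*8**2)*117 = (-3/7 + 16 + (2/7)*64)*117 = (-3/7 + 16 + 128/7)*117 = (237/7)*117 = 27729/7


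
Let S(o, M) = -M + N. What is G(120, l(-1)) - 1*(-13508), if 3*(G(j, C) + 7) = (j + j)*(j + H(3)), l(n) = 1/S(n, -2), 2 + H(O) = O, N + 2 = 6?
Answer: 23181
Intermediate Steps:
N = 4 (N = -2 + 6 = 4)
S(o, M) = 4 - M (S(o, M) = -M + 4 = 4 - M)
H(O) = -2 + O
l(n) = ⅙ (l(n) = 1/(4 - 1*(-2)) = 1/(4 + 2) = 1/6 = ⅙)
G(j, C) = -7 + 2*j*(1 + j)/3 (G(j, C) = -7 + ((j + j)*(j + (-2 + 3)))/3 = -7 + ((2*j)*(j + 1))/3 = -7 + ((2*j)*(1 + j))/3 = -7 + (2*j*(1 + j))/3 = -7 + 2*j*(1 + j)/3)
G(120, l(-1)) - 1*(-13508) = (-7 + (⅔)*120 + (⅔)*120²) - 1*(-13508) = (-7 + 80 + (⅔)*14400) + 13508 = (-7 + 80 + 9600) + 13508 = 9673 + 13508 = 23181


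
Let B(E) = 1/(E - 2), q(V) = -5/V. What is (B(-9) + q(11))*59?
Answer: -354/11 ≈ -32.182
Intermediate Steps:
B(E) = 1/(-2 + E)
(B(-9) + q(11))*59 = (1/(-2 - 9) - 5/11)*59 = (1/(-11) - 5*1/11)*59 = (-1/11 - 5/11)*59 = -6/11*59 = -354/11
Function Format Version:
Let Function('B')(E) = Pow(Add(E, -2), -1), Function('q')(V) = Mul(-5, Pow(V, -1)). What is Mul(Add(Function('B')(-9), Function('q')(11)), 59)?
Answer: Rational(-354, 11) ≈ -32.182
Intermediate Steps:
Function('B')(E) = Pow(Add(-2, E), -1)
Mul(Add(Function('B')(-9), Function('q')(11)), 59) = Mul(Add(Pow(Add(-2, -9), -1), Mul(-5, Pow(11, -1))), 59) = Mul(Add(Pow(-11, -1), Mul(-5, Rational(1, 11))), 59) = Mul(Add(Rational(-1, 11), Rational(-5, 11)), 59) = Mul(Rational(-6, 11), 59) = Rational(-354, 11)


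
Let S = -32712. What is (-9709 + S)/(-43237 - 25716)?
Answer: 42421/68953 ≈ 0.61522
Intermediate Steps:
(-9709 + S)/(-43237 - 25716) = (-9709 - 32712)/(-43237 - 25716) = -42421/(-68953) = -42421*(-1/68953) = 42421/68953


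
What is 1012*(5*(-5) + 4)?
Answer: -21252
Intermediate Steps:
1012*(5*(-5) + 4) = 1012*(-25 + 4) = 1012*(-21) = -21252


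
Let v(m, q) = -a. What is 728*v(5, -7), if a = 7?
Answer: -5096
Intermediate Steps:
v(m, q) = -7 (v(m, q) = -1*7 = -7)
728*v(5, -7) = 728*(-7) = -5096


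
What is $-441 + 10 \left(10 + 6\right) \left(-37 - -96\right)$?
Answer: $8999$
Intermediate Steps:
$-441 + 10 \left(10 + 6\right) \left(-37 - -96\right) = -441 + 10 \cdot 16 \left(-37 + 96\right) = -441 + 160 \cdot 59 = -441 + 9440 = 8999$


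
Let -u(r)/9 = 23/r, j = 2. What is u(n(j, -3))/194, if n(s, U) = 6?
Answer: -69/388 ≈ -0.17783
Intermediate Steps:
u(r) = -207/r
u(n(j, -3))/194 = -207/6/194 = -207*1/6*(1/194) = -69/2*1/194 = -69/388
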